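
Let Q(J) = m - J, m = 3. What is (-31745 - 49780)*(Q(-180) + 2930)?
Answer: -253787325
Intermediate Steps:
Q(J) = 3 - J
(-31745 - 49780)*(Q(-180) + 2930) = (-31745 - 49780)*((3 - 1*(-180)) + 2930) = -81525*((3 + 180) + 2930) = -81525*(183 + 2930) = -81525*3113 = -253787325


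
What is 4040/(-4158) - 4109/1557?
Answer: -1298639/359667 ≈ -3.6107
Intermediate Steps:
4040/(-4158) - 4109/1557 = 4040*(-1/4158) - 4109*1/1557 = -2020/2079 - 4109/1557 = -1298639/359667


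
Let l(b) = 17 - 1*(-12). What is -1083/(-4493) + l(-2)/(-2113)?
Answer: 2158082/9493709 ≈ 0.22732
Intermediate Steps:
l(b) = 29 (l(b) = 17 + 12 = 29)
-1083/(-4493) + l(-2)/(-2113) = -1083/(-4493) + 29/(-2113) = -1083*(-1/4493) + 29*(-1/2113) = 1083/4493 - 29/2113 = 2158082/9493709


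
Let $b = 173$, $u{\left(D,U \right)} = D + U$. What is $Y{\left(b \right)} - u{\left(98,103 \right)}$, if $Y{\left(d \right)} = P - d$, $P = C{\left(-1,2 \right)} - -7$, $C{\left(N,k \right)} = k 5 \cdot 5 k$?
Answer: $-267$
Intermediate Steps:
$C{\left(N,k \right)} = 25 k^{2}$ ($C{\left(N,k \right)} = 5 k 5 k = 25 k k = 25 k^{2}$)
$P = 107$ ($P = 25 \cdot 2^{2} - -7 = 25 \cdot 4 + 7 = 100 + 7 = 107$)
$Y{\left(d \right)} = 107 - d$
$Y{\left(b \right)} - u{\left(98,103 \right)} = \left(107 - 173\right) - \left(98 + 103\right) = \left(107 - 173\right) - 201 = -66 - 201 = -267$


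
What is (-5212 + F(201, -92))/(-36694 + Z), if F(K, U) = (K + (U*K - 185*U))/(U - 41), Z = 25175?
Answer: 691925/1532027 ≈ 0.45164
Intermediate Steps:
F(K, U) = (K - 185*U + K*U)/(-41 + U) (F(K, U) = (K + (K*U - 185*U))/(-41 + U) = (K + (-185*U + K*U))/(-41 + U) = (K - 185*U + K*U)/(-41 + U))
(-5212 + F(201, -92))/(-36694 + Z) = (-5212 + (201 - 185*(-92) + 201*(-92))/(-41 - 92))/(-36694 + 25175) = (-5212 + (201 + 17020 - 18492)/(-133))/(-11519) = (-5212 - 1/133*(-1271))*(-1/11519) = (-5212 + 1271/133)*(-1/11519) = -691925/133*(-1/11519) = 691925/1532027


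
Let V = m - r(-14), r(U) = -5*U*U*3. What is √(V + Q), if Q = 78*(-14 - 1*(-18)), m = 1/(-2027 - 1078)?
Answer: √3483623355/1035 ≈ 57.026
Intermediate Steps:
m = -1/3105 (m = 1/(-3105) = -1/3105 ≈ -0.00032206)
r(U) = -15*U² (r(U) = -5*U²*3 = -15*U²)
Q = 312 (Q = 78*(-14 + 18) = 78*4 = 312)
V = 9128699/3105 (V = -1/3105 - (-15)*(-14)² = -1/3105 - (-15)*196 = -1/3105 - 1*(-2940) = -1/3105 + 2940 = 9128699/3105 ≈ 2940.0)
√(V + Q) = √(9128699/3105 + 312) = √(10097459/3105) = √3483623355/1035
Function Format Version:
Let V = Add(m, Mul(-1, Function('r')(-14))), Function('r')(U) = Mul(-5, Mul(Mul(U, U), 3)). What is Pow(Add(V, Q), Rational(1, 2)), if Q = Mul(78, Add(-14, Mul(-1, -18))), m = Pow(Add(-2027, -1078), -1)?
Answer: Mul(Rational(1, 1035), Pow(3483623355, Rational(1, 2))) ≈ 57.026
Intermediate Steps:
m = Rational(-1, 3105) (m = Pow(-3105, -1) = Rational(-1, 3105) ≈ -0.00032206)
Function('r')(U) = Mul(-15, Pow(U, 2)) (Function('r')(U) = Mul(-5, Mul(Pow(U, 2), 3)) = Mul(-5, Mul(3, Pow(U, 2))) = Mul(-15, Pow(U, 2)))
Q = 312 (Q = Mul(78, Add(-14, 18)) = Mul(78, 4) = 312)
V = Rational(9128699, 3105) (V = Add(Rational(-1, 3105), Mul(-1, Mul(-15, Pow(-14, 2)))) = Add(Rational(-1, 3105), Mul(-1, Mul(-15, 196))) = Add(Rational(-1, 3105), Mul(-1, -2940)) = Add(Rational(-1, 3105), 2940) = Rational(9128699, 3105) ≈ 2940.0)
Pow(Add(V, Q), Rational(1, 2)) = Pow(Add(Rational(9128699, 3105), 312), Rational(1, 2)) = Pow(Rational(10097459, 3105), Rational(1, 2)) = Mul(Rational(1, 1035), Pow(3483623355, Rational(1, 2)))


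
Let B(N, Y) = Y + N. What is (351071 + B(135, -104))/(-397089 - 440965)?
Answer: -175551/419027 ≈ -0.41895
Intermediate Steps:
B(N, Y) = N + Y
(351071 + B(135, -104))/(-397089 - 440965) = (351071 + (135 - 104))/(-397089 - 440965) = (351071 + 31)/(-838054) = 351102*(-1/838054) = -175551/419027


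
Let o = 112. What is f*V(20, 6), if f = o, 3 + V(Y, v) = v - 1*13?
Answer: -1120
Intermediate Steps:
V(Y, v) = -16 + v (V(Y, v) = -3 + (v - 1*13) = -3 + (v - 13) = -3 + (-13 + v) = -16 + v)
f = 112
f*V(20, 6) = 112*(-16 + 6) = 112*(-10) = -1120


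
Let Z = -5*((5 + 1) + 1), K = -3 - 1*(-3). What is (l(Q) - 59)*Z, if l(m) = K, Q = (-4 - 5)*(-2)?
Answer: 2065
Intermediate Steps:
Q = 18 (Q = -9*(-2) = 18)
K = 0 (K = -3 + 3 = 0)
Z = -35 (Z = -5*(6 + 1) = -5*7 = -35)
l(m) = 0
(l(Q) - 59)*Z = (0 - 59)*(-35) = -59*(-35) = 2065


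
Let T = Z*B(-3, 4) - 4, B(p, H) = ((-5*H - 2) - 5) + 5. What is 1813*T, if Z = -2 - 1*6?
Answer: 311836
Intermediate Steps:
B(p, H) = -2 - 5*H (B(p, H) = ((-2 - 5*H) - 5) + 5 = (-7 - 5*H) + 5 = -2 - 5*H)
Z = -8 (Z = -2 - 6 = -8)
T = 172 (T = -8*(-2 - 5*4) - 4 = -8*(-2 - 20) - 4 = -8*(-22) - 4 = 176 - 4 = 172)
1813*T = 1813*172 = 311836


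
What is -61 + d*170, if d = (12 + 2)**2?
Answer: 33259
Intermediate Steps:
d = 196 (d = 14**2 = 196)
-61 + d*170 = -61 + 196*170 = -61 + 33320 = 33259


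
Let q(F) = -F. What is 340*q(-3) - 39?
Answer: 981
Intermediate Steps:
340*q(-3) - 39 = 340*(-1*(-3)) - 39 = 340*3 - 39 = 1020 - 39 = 981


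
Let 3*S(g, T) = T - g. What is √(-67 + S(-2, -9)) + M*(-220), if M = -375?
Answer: 82500 + 4*I*√39/3 ≈ 82500.0 + 8.3267*I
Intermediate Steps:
S(g, T) = -g/3 + T/3 (S(g, T) = (T - g)/3 = -g/3 + T/3)
√(-67 + S(-2, -9)) + M*(-220) = √(-67 + (-⅓*(-2) + (⅓)*(-9))) - 375*(-220) = √(-67 + (⅔ - 3)) + 82500 = √(-67 - 7/3) + 82500 = √(-208/3) + 82500 = 4*I*√39/3 + 82500 = 82500 + 4*I*√39/3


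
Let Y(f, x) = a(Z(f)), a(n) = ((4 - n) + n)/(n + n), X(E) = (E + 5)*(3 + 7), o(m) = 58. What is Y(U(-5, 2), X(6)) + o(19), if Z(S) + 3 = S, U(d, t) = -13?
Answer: 463/8 ≈ 57.875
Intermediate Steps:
Z(S) = -3 + S
X(E) = 50 + 10*E (X(E) = (5 + E)*10 = 50 + 10*E)
a(n) = 2/n (a(n) = 4/((2*n)) = 4*(1/(2*n)) = 2/n)
Y(f, x) = 2/(-3 + f)
Y(U(-5, 2), X(6)) + o(19) = 2/(-3 - 13) + 58 = 2/(-16) + 58 = 2*(-1/16) + 58 = -⅛ + 58 = 463/8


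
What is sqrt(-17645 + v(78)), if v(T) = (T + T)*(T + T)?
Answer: sqrt(6691) ≈ 81.799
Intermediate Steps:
v(T) = 4*T**2 (v(T) = (2*T)*(2*T) = 4*T**2)
sqrt(-17645 + v(78)) = sqrt(-17645 + 4*78**2) = sqrt(-17645 + 4*6084) = sqrt(-17645 + 24336) = sqrt(6691)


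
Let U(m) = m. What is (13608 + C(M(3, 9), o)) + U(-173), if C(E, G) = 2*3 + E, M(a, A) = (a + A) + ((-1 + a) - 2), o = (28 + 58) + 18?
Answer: 13453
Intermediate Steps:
o = 104 (o = 86 + 18 = 104)
M(a, A) = -3 + A + 2*a (M(a, A) = (A + a) + (-3 + a) = -3 + A + 2*a)
C(E, G) = 6 + E
(13608 + C(M(3, 9), o)) + U(-173) = (13608 + (6 + (-3 + 9 + 2*3))) - 173 = (13608 + (6 + (-3 + 9 + 6))) - 173 = (13608 + (6 + 12)) - 173 = (13608 + 18) - 173 = 13626 - 173 = 13453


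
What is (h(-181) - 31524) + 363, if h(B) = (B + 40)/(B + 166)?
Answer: -155758/5 ≈ -31152.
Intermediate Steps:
h(B) = (40 + B)/(166 + B)
(h(-181) - 31524) + 363 = ((40 - 181)/(166 - 181) - 31524) + 363 = (-141/(-15) - 31524) + 363 = (-1/15*(-141) - 31524) + 363 = (47/5 - 31524) + 363 = -157573/5 + 363 = -155758/5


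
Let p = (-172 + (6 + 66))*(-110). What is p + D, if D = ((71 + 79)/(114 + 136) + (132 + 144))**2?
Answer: 2187689/25 ≈ 87508.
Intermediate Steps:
D = 1912689/25 (D = (150/250 + 276)**2 = (150*(1/250) + 276)**2 = (3/5 + 276)**2 = (1383/5)**2 = 1912689/25 ≈ 76508.)
p = 11000 (p = (-172 + 72)*(-110) = -100*(-110) = 11000)
p + D = 11000 + 1912689/25 = 2187689/25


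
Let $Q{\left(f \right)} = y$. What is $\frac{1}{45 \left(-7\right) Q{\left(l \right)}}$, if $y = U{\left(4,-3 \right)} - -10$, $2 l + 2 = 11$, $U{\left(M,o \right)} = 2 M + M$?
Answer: $- \frac{1}{6930} \approx -0.0001443$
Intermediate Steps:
$U{\left(M,o \right)} = 3 M$
$l = \frac{9}{2}$ ($l = -1 + \frac{1}{2} \cdot 11 = -1 + \frac{11}{2} = \frac{9}{2} \approx 4.5$)
$y = 22$ ($y = 3 \cdot 4 - -10 = 12 + 10 = 22$)
$Q{\left(f \right)} = 22$
$\frac{1}{45 \left(-7\right) Q{\left(l \right)}} = \frac{1}{45 \left(-7\right) 22} = \frac{1}{\left(-315\right) 22} = \frac{1}{-6930} = - \frac{1}{6930}$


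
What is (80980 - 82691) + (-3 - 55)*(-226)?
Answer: 11397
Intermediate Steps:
(80980 - 82691) + (-3 - 55)*(-226) = -1711 - 58*(-226) = -1711 + 13108 = 11397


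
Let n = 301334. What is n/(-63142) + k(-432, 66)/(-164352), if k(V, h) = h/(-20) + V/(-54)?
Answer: -247625711677/51887569920 ≈ -4.7724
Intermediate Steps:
k(V, h) = -h/20 - V/54 (k(V, h) = h*(-1/20) + V*(-1/54) = -h/20 - V/54)
n/(-63142) + k(-432, 66)/(-164352) = 301334/(-63142) + (-1/20*66 - 1/54*(-432))/(-164352) = 301334*(-1/63142) + (-33/10 + 8)*(-1/164352) = -150667/31571 + (47/10)*(-1/164352) = -150667/31571 - 47/1643520 = -247625711677/51887569920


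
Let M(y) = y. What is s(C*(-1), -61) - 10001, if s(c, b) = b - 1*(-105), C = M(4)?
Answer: -9957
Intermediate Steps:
C = 4
s(c, b) = 105 + b (s(c, b) = b + 105 = 105 + b)
s(C*(-1), -61) - 10001 = (105 - 61) - 10001 = 44 - 10001 = -9957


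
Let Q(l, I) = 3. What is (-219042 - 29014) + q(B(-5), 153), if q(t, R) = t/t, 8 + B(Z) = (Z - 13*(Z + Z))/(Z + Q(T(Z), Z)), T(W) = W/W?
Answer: -248055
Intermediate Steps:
T(W) = 1
B(Z) = -8 - 25*Z/(3 + Z) (B(Z) = -8 + (Z - 13*(Z + Z))/(Z + 3) = -8 + (Z - 26*Z)/(3 + Z) = -8 + (-25*Z)/(3 + Z) = -8 - 25*Z/(3 + Z))
q(t, R) = 1
(-219042 - 29014) + q(B(-5), 153) = (-219042 - 29014) + 1 = -248056 + 1 = -248055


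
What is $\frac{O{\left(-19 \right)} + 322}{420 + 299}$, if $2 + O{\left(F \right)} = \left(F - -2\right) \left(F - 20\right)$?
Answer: $\frac{983}{719} \approx 1.3672$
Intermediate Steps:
$O{\left(F \right)} = -2 + \left(-20 + F\right) \left(2 + F\right)$ ($O{\left(F \right)} = -2 + \left(F - -2\right) \left(F - 20\right) = -2 + \left(F + 2\right) \left(-20 + F\right) = -2 + \left(2 + F\right) \left(-20 + F\right) = -2 + \left(-20 + F\right) \left(2 + F\right)$)
$\frac{O{\left(-19 \right)} + 322}{420 + 299} = \frac{\left(-42 + \left(-19\right)^{2} - -342\right) + 322}{420 + 299} = \frac{\left(-42 + 361 + 342\right) + 322}{719} = \left(661 + 322\right) \frac{1}{719} = 983 \cdot \frac{1}{719} = \frac{983}{719}$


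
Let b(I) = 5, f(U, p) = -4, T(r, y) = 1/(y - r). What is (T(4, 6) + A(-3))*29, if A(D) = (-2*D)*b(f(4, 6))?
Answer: 1769/2 ≈ 884.50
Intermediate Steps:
A(D) = -10*D (A(D) = -2*D*5 = -10*D)
(T(4, 6) + A(-3))*29 = (1/(6 - 1*4) - 10*(-3))*29 = (1/(6 - 4) + 30)*29 = (1/2 + 30)*29 = (½ + 30)*29 = (61/2)*29 = 1769/2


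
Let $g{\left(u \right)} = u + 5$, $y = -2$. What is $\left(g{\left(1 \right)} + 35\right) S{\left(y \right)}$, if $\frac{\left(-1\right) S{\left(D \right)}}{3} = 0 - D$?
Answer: $-246$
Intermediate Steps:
$g{\left(u \right)} = 5 + u$
$S{\left(D \right)} = 3 D$ ($S{\left(D \right)} = - 3 \left(0 - D\right) = - 3 \left(- D\right) = 3 D$)
$\left(g{\left(1 \right)} + 35\right) S{\left(y \right)} = \left(\left(5 + 1\right) + 35\right) 3 \left(-2\right) = \left(6 + 35\right) \left(-6\right) = 41 \left(-6\right) = -246$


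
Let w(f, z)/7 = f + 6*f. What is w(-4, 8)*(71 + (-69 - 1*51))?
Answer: 9604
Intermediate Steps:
w(f, z) = 49*f (w(f, z) = 7*(f + 6*f) = 7*(7*f) = 49*f)
w(-4, 8)*(71 + (-69 - 1*51)) = (49*(-4))*(71 + (-69 - 1*51)) = -196*(71 + (-69 - 51)) = -196*(71 - 120) = -196*(-49) = 9604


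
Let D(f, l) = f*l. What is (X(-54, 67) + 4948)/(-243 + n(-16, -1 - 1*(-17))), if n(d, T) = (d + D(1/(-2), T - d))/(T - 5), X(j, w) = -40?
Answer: -53988/2705 ≈ -19.959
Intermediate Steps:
n(d, T) = (-T/2 + 3*d/2)/(-5 + T) (n(d, T) = (d + (T - d)/(-2))/(T - 5) = (d - (T - d)/2)/(-5 + T) = (d + (d/2 - T/2))/(-5 + T) = (-T/2 + 3*d/2)/(-5 + T))
(X(-54, 67) + 4948)/(-243 + n(-16, -1 - 1*(-17))) = (-40 + 4948)/(-243 + (-(-1 - 1*(-17)) + 3*(-16))/(2*(-5 + (-1 - 1*(-17))))) = 4908/(-243 + (-(-1 + 17) - 48)/(2*(-5 + (-1 + 17)))) = 4908/(-243 + (-1*16 - 48)/(2*(-5 + 16))) = 4908/(-243 + (½)*(-16 - 48)/11) = 4908/(-243 + (½)*(1/11)*(-64)) = 4908/(-243 - 32/11) = 4908/(-2705/11) = 4908*(-11/2705) = -53988/2705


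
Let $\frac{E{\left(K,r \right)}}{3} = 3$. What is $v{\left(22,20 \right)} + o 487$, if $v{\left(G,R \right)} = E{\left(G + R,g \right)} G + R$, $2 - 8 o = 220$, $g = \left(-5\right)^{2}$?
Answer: $- \frac{52211}{4} \approx -13053.0$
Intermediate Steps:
$g = 25$
$o = - \frac{109}{4}$ ($o = \frac{1}{4} - \frac{55}{2} = - \frac{109}{4} \approx -27.25$)
$E{\left(K,r \right)} = 9$ ($E{\left(K,r \right)} = 3 \cdot 3 = 9$)
$v{\left(G,R \right)} = R + 9 G$ ($v{\left(G,R \right)} = 9 G + R = R + 9 G$)
$v{\left(22,20 \right)} + o 487 = \left(20 + 9 \cdot 22\right) - \frac{53083}{4} = \left(20 + 198\right) - \frac{53083}{4} = 218 - \frac{53083}{4} = - \frac{52211}{4}$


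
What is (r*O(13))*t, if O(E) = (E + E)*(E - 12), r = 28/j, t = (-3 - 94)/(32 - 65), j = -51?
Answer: -70616/1683 ≈ -41.958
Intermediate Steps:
t = 97/33 (t = -97/(-33) = -97*(-1/33) = 97/33 ≈ 2.9394)
r = -28/51 (r = 28/(-51) = 28*(-1/51) = -28/51 ≈ -0.54902)
O(E) = 2*E*(-12 + E) (O(E) = (2*E)*(-12 + E) = 2*E*(-12 + E))
(r*O(13))*t = -56*13*(-12 + 13)/51*(97/33) = -56*13/51*(97/33) = -28/51*26*(97/33) = -728/51*97/33 = -70616/1683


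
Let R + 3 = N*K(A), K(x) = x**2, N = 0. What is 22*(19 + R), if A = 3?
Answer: 352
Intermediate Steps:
R = -3 (R = -3 + 0*3**2 = -3 + 0*9 = -3 + 0 = -3)
22*(19 + R) = 22*(19 - 3) = 22*16 = 352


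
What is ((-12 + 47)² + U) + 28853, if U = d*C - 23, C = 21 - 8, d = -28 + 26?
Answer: 30029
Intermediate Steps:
d = -2
C = 13
U = -49 (U = -2*13 - 23 = -26 - 23 = -49)
((-12 + 47)² + U) + 28853 = ((-12 + 47)² - 49) + 28853 = (35² - 49) + 28853 = (1225 - 49) + 28853 = 1176 + 28853 = 30029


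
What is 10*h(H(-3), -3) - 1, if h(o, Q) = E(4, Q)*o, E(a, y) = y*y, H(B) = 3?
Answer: 269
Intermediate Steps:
E(a, y) = y**2
h(o, Q) = o*Q**2 (h(o, Q) = Q**2*o = o*Q**2)
10*h(H(-3), -3) - 1 = 10*(3*(-3)**2) - 1 = 10*(3*9) - 1 = 10*27 - 1 = 270 - 1 = 269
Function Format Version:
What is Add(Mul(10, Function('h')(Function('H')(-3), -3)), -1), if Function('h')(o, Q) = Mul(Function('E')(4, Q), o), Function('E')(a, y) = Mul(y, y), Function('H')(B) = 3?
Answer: 269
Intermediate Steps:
Function('E')(a, y) = Pow(y, 2)
Function('h')(o, Q) = Mul(o, Pow(Q, 2)) (Function('h')(o, Q) = Mul(Pow(Q, 2), o) = Mul(o, Pow(Q, 2)))
Add(Mul(10, Function('h')(Function('H')(-3), -3)), -1) = Add(Mul(10, Mul(3, Pow(-3, 2))), -1) = Add(Mul(10, Mul(3, 9)), -1) = Add(Mul(10, 27), -1) = Add(270, -1) = 269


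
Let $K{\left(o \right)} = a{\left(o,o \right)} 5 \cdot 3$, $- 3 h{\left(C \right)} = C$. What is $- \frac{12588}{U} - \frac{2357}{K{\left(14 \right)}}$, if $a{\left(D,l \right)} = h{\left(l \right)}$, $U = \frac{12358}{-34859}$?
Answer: $\frac{15372742123}{432530} \approx 35541.0$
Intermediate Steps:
$U = - \frac{12358}{34859}$ ($U = 12358 \left(- \frac{1}{34859}\right) = - \frac{12358}{34859} \approx -0.35451$)
$h{\left(C \right)} = - \frac{C}{3}$
$a{\left(D,l \right)} = - \frac{l}{3}$
$K{\left(o \right)} = - 5 o$ ($K{\left(o \right)} = - \frac{o}{3} \cdot 5 \cdot 3 = - \frac{5 o}{3} \cdot 3 = - 5 o$)
$- \frac{12588}{U} - \frac{2357}{K{\left(14 \right)}} = - \frac{12588}{- \frac{12358}{34859}} - \frac{2357}{\left(-5\right) 14} = \left(-12588\right) \left(- \frac{34859}{12358}\right) - \frac{2357}{-70} = \frac{219402546}{6179} - - \frac{2357}{70} = \frac{219402546}{6179} + \frac{2357}{70} = \frac{15372742123}{432530}$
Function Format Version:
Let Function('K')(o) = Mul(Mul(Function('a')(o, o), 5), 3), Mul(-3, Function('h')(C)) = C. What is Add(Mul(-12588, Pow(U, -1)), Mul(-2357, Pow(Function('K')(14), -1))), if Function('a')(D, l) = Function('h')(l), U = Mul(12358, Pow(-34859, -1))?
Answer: Rational(15372742123, 432530) ≈ 35541.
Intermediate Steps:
U = Rational(-12358, 34859) (U = Mul(12358, Rational(-1, 34859)) = Rational(-12358, 34859) ≈ -0.35451)
Function('h')(C) = Mul(Rational(-1, 3), C)
Function('a')(D, l) = Mul(Rational(-1, 3), l)
Function('K')(o) = Mul(-5, o) (Function('K')(o) = Mul(Mul(Mul(Rational(-1, 3), o), 5), 3) = Mul(Mul(Rational(-5, 3), o), 3) = Mul(-5, o))
Add(Mul(-12588, Pow(U, -1)), Mul(-2357, Pow(Function('K')(14), -1))) = Add(Mul(-12588, Pow(Rational(-12358, 34859), -1)), Mul(-2357, Pow(Mul(-5, 14), -1))) = Add(Mul(-12588, Rational(-34859, 12358)), Mul(-2357, Pow(-70, -1))) = Add(Rational(219402546, 6179), Mul(-2357, Rational(-1, 70))) = Add(Rational(219402546, 6179), Rational(2357, 70)) = Rational(15372742123, 432530)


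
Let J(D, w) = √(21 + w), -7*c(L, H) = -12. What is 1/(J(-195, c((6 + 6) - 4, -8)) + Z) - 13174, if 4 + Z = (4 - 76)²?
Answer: -2474428132274/187826641 - √1113/187826641 ≈ -13174.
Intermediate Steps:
c(L, H) = 12/7 (c(L, H) = -⅐*(-12) = 12/7)
Z = 5180 (Z = -4 + (4 - 76)² = -4 + (-72)² = -4 + 5184 = 5180)
1/(J(-195, c((6 + 6) - 4, -8)) + Z) - 13174 = 1/(√(21 + 12/7) + 5180) - 13174 = 1/(√(159/7) + 5180) - 13174 = 1/(√1113/7 + 5180) - 13174 = 1/(5180 + √1113/7) - 13174 = -13174 + 1/(5180 + √1113/7)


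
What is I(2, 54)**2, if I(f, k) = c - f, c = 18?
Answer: 256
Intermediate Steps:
I(f, k) = 18 - f
I(2, 54)**2 = (18 - 1*2)**2 = (18 - 2)**2 = 16**2 = 256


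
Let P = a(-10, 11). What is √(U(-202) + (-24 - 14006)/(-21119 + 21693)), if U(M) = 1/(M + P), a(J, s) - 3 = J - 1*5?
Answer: 9*I*√1138505466/61418 ≈ 4.9444*I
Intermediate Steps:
a(J, s) = -2 + J (a(J, s) = 3 + (J - 1*5) = 3 + (J - 5) = 3 + (-5 + J) = -2 + J)
P = -12 (P = -2 - 10 = -12)
U(M) = 1/(-12 + M) (U(M) = 1/(M - 12) = 1/(-12 + M))
√(U(-202) + (-24 - 14006)/(-21119 + 21693)) = √(1/(-12 - 202) + (-24 - 14006)/(-21119 + 21693)) = √(1/(-214) - 14030/574) = √(-1/214 - 14030*1/574) = √(-1/214 - 7015/287) = √(-1501497/61418) = 9*I*√1138505466/61418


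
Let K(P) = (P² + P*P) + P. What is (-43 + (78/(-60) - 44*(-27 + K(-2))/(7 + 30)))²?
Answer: 51136801/136900 ≈ 373.53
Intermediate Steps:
K(P) = P + 2*P² (K(P) = (P² + P²) + P = 2*P² + P = P + 2*P²)
(-43 + (78/(-60) - 44*(-27 + K(-2))/(7 + 30)))² = (-43 + (78/(-60) - 44*(-27 - 2*(1 + 2*(-2)))/(7 + 30)))² = (-43 + (78*(-1/60) - (-1188/37 - 88*(1 - 4)/37)))² = (-43 + (-13/10 - 44/(37/(-27 - 2*(-3)))))² = (-43 + (-13/10 - 44/(37/(-27 + 6))))² = (-43 + (-13/10 - 44/(37/(-21))))² = (-43 + (-13/10 - 44/(37*(-1/21))))² = (-43 + (-13/10 - 44/(-37/21)))² = (-43 + (-13/10 - 44*(-21/37)))² = (-43 + (-13/10 + 924/37))² = (-43 + 8759/370)² = (-7151/370)² = 51136801/136900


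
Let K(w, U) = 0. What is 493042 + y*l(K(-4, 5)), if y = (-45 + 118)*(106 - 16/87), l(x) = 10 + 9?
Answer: 55663376/87 ≈ 6.3981e+5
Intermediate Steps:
l(x) = 19
y = 672038/87 (y = 73*(106 - 16*1/87) = 73*(106 - 16/87) = 73*(9206/87) = 672038/87 ≈ 7724.6)
493042 + y*l(K(-4, 5)) = 493042 + (672038/87)*19 = 493042 + 12768722/87 = 55663376/87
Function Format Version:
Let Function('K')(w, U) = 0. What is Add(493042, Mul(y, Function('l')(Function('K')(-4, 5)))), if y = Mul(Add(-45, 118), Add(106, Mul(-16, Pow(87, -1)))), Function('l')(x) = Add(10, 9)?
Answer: Rational(55663376, 87) ≈ 6.3981e+5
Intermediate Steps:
Function('l')(x) = 19
y = Rational(672038, 87) (y = Mul(73, Add(106, Mul(-16, Rational(1, 87)))) = Mul(73, Add(106, Rational(-16, 87))) = Mul(73, Rational(9206, 87)) = Rational(672038, 87) ≈ 7724.6)
Add(493042, Mul(y, Function('l')(Function('K')(-4, 5)))) = Add(493042, Mul(Rational(672038, 87), 19)) = Add(493042, Rational(12768722, 87)) = Rational(55663376, 87)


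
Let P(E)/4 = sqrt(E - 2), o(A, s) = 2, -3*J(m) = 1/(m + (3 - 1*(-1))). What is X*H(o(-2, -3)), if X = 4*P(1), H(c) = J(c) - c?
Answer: -296*I/9 ≈ -32.889*I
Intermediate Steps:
J(m) = -1/(3*(4 + m)) (J(m) = -1/(3*(m + (3 - 1*(-1)))) = -1/(3*(m + (3 + 1))) = -1/(3*(m + 4)) = -1/(3*(4 + m)))
H(c) = -c - 1/(12 + 3*c) (H(c) = -1/(12 + 3*c) - c = -c - 1/(12 + 3*c))
P(E) = 4*sqrt(-2 + E) (P(E) = 4*sqrt(E - 2) = 4*sqrt(-2 + E))
X = 16*I (X = 4*(4*sqrt(-2 + 1)) = 4*(4*sqrt(-1)) = 4*(4*I) = 16*I ≈ 16.0*I)
X*H(o(-2, -3)) = (16*I)*((-1/3 - 1*2*(4 + 2))/(4 + 2)) = (16*I)*((-1/3 - 1*2*6)/6) = (16*I)*((-1/3 - 12)/6) = (16*I)*((1/6)*(-37/3)) = (16*I)*(-37/18) = -296*I/9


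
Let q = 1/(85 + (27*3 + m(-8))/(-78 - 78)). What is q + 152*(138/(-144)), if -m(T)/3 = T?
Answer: -1916089/13155 ≈ -145.65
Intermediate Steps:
m(T) = -3*T
q = 52/4385 (q = 1/(85 + (27*3 - 3*(-8))/(-78 - 78)) = 1/(85 + (81 + 24)/(-156)) = 1/(85 + 105*(-1/156)) = 1/(85 - 35/52) = 1/(4385/52) = 52/4385 ≈ 0.011859)
q + 152*(138/(-144)) = 52/4385 + 152*(138/(-144)) = 52/4385 + 152*(138*(-1/144)) = 52/4385 + 152*(-23/24) = 52/4385 - 437/3 = -1916089/13155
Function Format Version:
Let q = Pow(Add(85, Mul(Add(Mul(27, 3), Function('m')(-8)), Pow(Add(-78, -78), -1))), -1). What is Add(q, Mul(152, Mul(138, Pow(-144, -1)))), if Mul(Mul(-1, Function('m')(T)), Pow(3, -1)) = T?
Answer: Rational(-1916089, 13155) ≈ -145.65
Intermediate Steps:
Function('m')(T) = Mul(-3, T)
q = Rational(52, 4385) (q = Pow(Add(85, Mul(Add(Mul(27, 3), Mul(-3, -8)), Pow(Add(-78, -78), -1))), -1) = Pow(Add(85, Mul(Add(81, 24), Pow(-156, -1))), -1) = Pow(Add(85, Mul(105, Rational(-1, 156))), -1) = Pow(Add(85, Rational(-35, 52)), -1) = Pow(Rational(4385, 52), -1) = Rational(52, 4385) ≈ 0.011859)
Add(q, Mul(152, Mul(138, Pow(-144, -1)))) = Add(Rational(52, 4385), Mul(152, Mul(138, Pow(-144, -1)))) = Add(Rational(52, 4385), Mul(152, Mul(138, Rational(-1, 144)))) = Add(Rational(52, 4385), Mul(152, Rational(-23, 24))) = Add(Rational(52, 4385), Rational(-437, 3)) = Rational(-1916089, 13155)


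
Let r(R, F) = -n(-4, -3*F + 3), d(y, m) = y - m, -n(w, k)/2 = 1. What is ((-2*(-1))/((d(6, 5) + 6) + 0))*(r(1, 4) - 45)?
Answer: -86/7 ≈ -12.286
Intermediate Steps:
n(w, k) = -2 (n(w, k) = -2*1 = -2)
r(R, F) = 2 (r(R, F) = -1*(-2) = 2)
((-2*(-1))/((d(6, 5) + 6) + 0))*(r(1, 4) - 45) = ((-2*(-1))/(((6 - 1*5) + 6) + 0))*(2 - 45) = (2/(((6 - 5) + 6) + 0))*(-43) = (2/((1 + 6) + 0))*(-43) = (2/(7 + 0))*(-43) = (2/7)*(-43) = -86/7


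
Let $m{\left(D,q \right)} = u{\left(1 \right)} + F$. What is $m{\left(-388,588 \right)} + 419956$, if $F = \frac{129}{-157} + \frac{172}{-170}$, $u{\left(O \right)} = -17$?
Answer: $\frac{5604061488}{13345} \approx 4.1994 \cdot 10^{5}$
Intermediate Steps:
$F = - \frac{24467}{13345}$ ($F = 129 \left(- \frac{1}{157}\right) + 172 \left(- \frac{1}{170}\right) = - \frac{129}{157} - \frac{86}{85} = - \frac{24467}{13345} \approx -1.8334$)
$m{\left(D,q \right)} = - \frac{251332}{13345}$ ($m{\left(D,q \right)} = -17 - \frac{24467}{13345} = - \frac{251332}{13345}$)
$m{\left(-388,588 \right)} + 419956 = - \frac{251332}{13345} + 419956 = \frac{5604061488}{13345}$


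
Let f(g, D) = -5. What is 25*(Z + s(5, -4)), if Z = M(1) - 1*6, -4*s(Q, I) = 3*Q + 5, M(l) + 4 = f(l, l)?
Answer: -500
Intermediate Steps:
M(l) = -9 (M(l) = -4 - 5 = -9)
s(Q, I) = -5/4 - 3*Q/4 (s(Q, I) = -(3*Q + 5)/4 = -(5 + 3*Q)/4 = -5/4 - 3*Q/4)
Z = -15 (Z = -9 - 1*6 = -9 - 6 = -15)
25*(Z + s(5, -4)) = 25*(-15 + (-5/4 - ¾*5)) = 25*(-15 + (-5/4 - 15/4)) = 25*(-15 - 5) = 25*(-20) = -500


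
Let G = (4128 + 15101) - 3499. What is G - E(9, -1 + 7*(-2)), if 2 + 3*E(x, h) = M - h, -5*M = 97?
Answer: 235982/15 ≈ 15732.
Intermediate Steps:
M = -97/5 (M = -⅕*97 = -97/5 ≈ -19.400)
E(x, h) = -107/15 - h/3 (E(x, h) = -⅔ + (-97/5 - h)/3 = -⅔ + (-97/15 - h/3) = -107/15 - h/3)
G = 15730 (G = 19229 - 3499 = 15730)
G - E(9, -1 + 7*(-2)) = 15730 - (-107/15 - (-1 + 7*(-2))/3) = 15730 - (-107/15 - (-1 - 14)/3) = 15730 - (-107/15 - ⅓*(-15)) = 15730 - (-107/15 + 5) = 15730 - 1*(-32/15) = 15730 + 32/15 = 235982/15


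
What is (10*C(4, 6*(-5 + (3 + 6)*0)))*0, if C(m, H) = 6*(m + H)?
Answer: 0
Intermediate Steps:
C(m, H) = 6*H + 6*m (C(m, H) = 6*(H + m) = 6*H + 6*m)
(10*C(4, 6*(-5 + (3 + 6)*0)))*0 = (10*(6*(6*(-5 + (3 + 6)*0)) + 6*4))*0 = (10*(6*(6*(-5 + 9*0)) + 24))*0 = (10*(6*(6*(-5 + 0)) + 24))*0 = (10*(6*(6*(-5)) + 24))*0 = (10*(6*(-30) + 24))*0 = (10*(-180 + 24))*0 = (10*(-156))*0 = -1560*0 = 0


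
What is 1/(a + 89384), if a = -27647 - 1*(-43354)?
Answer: 1/105091 ≈ 9.5156e-6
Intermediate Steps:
a = 15707 (a = -27647 + 43354 = 15707)
1/(a + 89384) = 1/(15707 + 89384) = 1/105091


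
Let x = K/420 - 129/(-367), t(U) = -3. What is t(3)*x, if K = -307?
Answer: 58489/51380 ≈ 1.1384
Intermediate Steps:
x = -58489/154140 (x = -307/420 - 129/(-367) = -307*1/420 - 129*(-1/367) = -307/420 + 129/367 = -58489/154140 ≈ -0.37945)
t(3)*x = -3*(-58489/154140) = 58489/51380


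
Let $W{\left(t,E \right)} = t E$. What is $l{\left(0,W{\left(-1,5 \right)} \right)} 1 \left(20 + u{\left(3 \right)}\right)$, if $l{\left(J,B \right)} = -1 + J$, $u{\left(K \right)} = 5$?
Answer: $-25$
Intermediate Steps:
$W{\left(t,E \right)} = E t$
$l{\left(0,W{\left(-1,5 \right)} \right)} 1 \left(20 + u{\left(3 \right)}\right) = \left(-1 + 0\right) 1 \left(20 + 5\right) = \left(-1\right) 1 \cdot 25 = \left(-1\right) 25 = -25$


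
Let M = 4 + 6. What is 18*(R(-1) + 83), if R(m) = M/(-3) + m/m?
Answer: 1452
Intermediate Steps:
M = 10
R(m) = -7/3 (R(m) = 10/(-3) + m/m = 10*(-⅓) + 1 = -10/3 + 1 = -7/3)
18*(R(-1) + 83) = 18*(-7/3 + 83) = 18*(242/3) = 1452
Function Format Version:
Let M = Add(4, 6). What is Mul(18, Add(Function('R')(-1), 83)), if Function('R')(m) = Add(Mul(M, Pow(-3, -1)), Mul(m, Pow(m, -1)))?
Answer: 1452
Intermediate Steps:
M = 10
Function('R')(m) = Rational(-7, 3) (Function('R')(m) = Add(Mul(10, Pow(-3, -1)), Mul(m, Pow(m, -1))) = Add(Mul(10, Rational(-1, 3)), 1) = Add(Rational(-10, 3), 1) = Rational(-7, 3))
Mul(18, Add(Function('R')(-1), 83)) = Mul(18, Add(Rational(-7, 3), 83)) = Mul(18, Rational(242, 3)) = 1452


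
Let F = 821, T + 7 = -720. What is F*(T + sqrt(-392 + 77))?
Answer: -596867 + 2463*I*sqrt(35) ≈ -5.9687e+5 + 14571.0*I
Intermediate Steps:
T = -727 (T = -7 - 720 = -727)
F*(T + sqrt(-392 + 77)) = 821*(-727 + sqrt(-392 + 77)) = 821*(-727 + sqrt(-315)) = 821*(-727 + 3*I*sqrt(35)) = -596867 + 2463*I*sqrt(35)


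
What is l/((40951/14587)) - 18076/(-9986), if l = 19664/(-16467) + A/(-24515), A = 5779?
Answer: 107370206386446767/82541519705497215 ≈ 1.3008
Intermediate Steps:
l = -577225753/403688505 (l = 19664/(-16467) + 5779/(-24515) = 19664*(-1/16467) + 5779*(-1/24515) = -19664/16467 - 5779/24515 = -577225753/403688505 ≈ -1.4299)
l/((40951/14587)) - 18076/(-9986) = -577225753/(403688505*(40951/14587)) - 18076/(-9986) = -577225753/(403688505*(40951*(1/14587))) - 18076*(-1/9986) = -577225753/(403688505*40951/14587) + 9038/4993 = -577225753/403688505*14587/40951 + 9038/4993 = -8419992059011/16531447968255 + 9038/4993 = 107370206386446767/82541519705497215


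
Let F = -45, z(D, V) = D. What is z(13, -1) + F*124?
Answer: -5567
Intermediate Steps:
z(13, -1) + F*124 = 13 - 45*124 = 13 - 5580 = -5567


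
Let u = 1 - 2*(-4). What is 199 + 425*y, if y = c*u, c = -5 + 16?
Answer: 42274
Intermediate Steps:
c = 11
u = 9 (u = 1 + 8 = 9)
y = 99 (y = 11*9 = 99)
199 + 425*y = 199 + 425*99 = 199 + 42075 = 42274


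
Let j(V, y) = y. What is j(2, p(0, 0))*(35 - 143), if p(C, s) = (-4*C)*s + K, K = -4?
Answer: 432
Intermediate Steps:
p(C, s) = -4 - 4*C*s (p(C, s) = (-4*C)*s - 4 = -4*C*s - 4 = -4 - 4*C*s)
j(2, p(0, 0))*(35 - 143) = (-4 - 4*0*0)*(35 - 143) = (-4 + 0)*(-108) = -4*(-108) = 432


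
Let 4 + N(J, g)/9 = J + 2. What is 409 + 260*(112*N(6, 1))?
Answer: 1048729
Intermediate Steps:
N(J, g) = -18 + 9*J (N(J, g) = -36 + 9*(J + 2) = -36 + 9*(2 + J) = -36 + (18 + 9*J) = -18 + 9*J)
409 + 260*(112*N(6, 1)) = 409 + 260*(112*(-18 + 9*6)) = 409 + 260*(112*(-18 + 54)) = 409 + 260*(112*36) = 409 + 260*4032 = 409 + 1048320 = 1048729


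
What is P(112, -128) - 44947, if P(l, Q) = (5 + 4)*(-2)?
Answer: -44965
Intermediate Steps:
P(l, Q) = -18 (P(l, Q) = 9*(-2) = -18)
P(112, -128) - 44947 = -18 - 44947 = -44965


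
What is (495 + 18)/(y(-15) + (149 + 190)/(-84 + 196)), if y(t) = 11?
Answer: 57456/1571 ≈ 36.573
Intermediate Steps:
(495 + 18)/(y(-15) + (149 + 190)/(-84 + 196)) = (495 + 18)/(11 + (149 + 190)/(-84 + 196)) = 513/(11 + 339/112) = 513/(1571/112) = 513*(112/1571) = 57456/1571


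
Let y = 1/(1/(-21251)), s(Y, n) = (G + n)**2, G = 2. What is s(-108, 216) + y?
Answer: 26273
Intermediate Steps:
s(Y, n) = (2 + n)**2
y = -21251 (y = 1/(-1/21251) = -21251)
s(-108, 216) + y = (2 + 216)**2 - 21251 = 218**2 - 21251 = 47524 - 21251 = 26273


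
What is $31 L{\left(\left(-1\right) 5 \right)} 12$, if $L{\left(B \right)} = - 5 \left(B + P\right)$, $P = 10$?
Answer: $-9300$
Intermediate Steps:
$L{\left(B \right)} = -50 - 5 B$ ($L{\left(B \right)} = - 5 \left(B + 10\right) = - 5 \left(10 + B\right) = -50 - 5 B$)
$31 L{\left(\left(-1\right) 5 \right)} 12 = 31 \left(-50 - 5 \left(\left(-1\right) 5\right)\right) 12 = 31 \left(-50 - -25\right) 12 = 31 \left(-50 + 25\right) 12 = 31 \left(-25\right) 12 = \left(-775\right) 12 = -9300$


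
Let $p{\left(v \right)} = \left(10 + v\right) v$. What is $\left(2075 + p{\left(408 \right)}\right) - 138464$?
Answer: $34155$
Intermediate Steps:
$p{\left(v \right)} = v \left(10 + v\right)$
$\left(2075 + p{\left(408 \right)}\right) - 138464 = \left(2075 + 408 \left(10 + 408\right)\right) - 138464 = \left(2075 + 408 \cdot 418\right) - 138464 = \left(2075 + 170544\right) - 138464 = 172619 - 138464 = 34155$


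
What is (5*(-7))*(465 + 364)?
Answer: -29015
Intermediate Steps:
(5*(-7))*(465 + 364) = -35*829 = -29015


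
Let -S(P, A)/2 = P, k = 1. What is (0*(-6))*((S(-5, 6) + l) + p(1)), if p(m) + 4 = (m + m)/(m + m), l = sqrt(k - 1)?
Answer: 0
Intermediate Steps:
S(P, A) = -2*P
l = 0 (l = sqrt(1 - 1) = sqrt(0) = 0)
p(m) = -3 (p(m) = -4 + (m + m)/(m + m) = -4 + (2*m)/((2*m)) = -4 + (2*m)*(1/(2*m)) = -4 + 1 = -3)
(0*(-6))*((S(-5, 6) + l) + p(1)) = (0*(-6))*((-2*(-5) + 0) - 3) = 0*((10 + 0) - 3) = 0*(10 - 3) = 0*7 = 0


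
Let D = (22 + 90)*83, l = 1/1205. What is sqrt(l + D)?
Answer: sqrt(13498025605)/1205 ≈ 96.416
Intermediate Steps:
l = 1/1205 ≈ 0.00082988
D = 9296 (D = 112*83 = 9296)
sqrt(l + D) = sqrt(1/1205 + 9296) = sqrt(11201681/1205) = sqrt(13498025605)/1205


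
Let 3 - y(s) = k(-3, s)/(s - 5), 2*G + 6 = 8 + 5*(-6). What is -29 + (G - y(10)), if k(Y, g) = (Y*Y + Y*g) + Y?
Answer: -254/5 ≈ -50.800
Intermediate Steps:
k(Y, g) = Y + Y² + Y*g (k(Y, g) = (Y² + Y*g) + Y = Y + Y² + Y*g)
G = -14 (G = -3 + (8 + 5*(-6))/2 = -3 + (8 - 30)/2 = -3 + (½)*(-22) = -3 - 11 = -14)
y(s) = 3 - (6 - 3*s)/(-5 + s) (y(s) = 3 - (-3*(1 - 3 + s))/(s - 5) = 3 - (-3*(-2 + s))/(-5 + s) = 3 - (6 - 3*s)/(-5 + s))
-29 + (G - y(10)) = -29 + (-14 - 3*(-7 + 2*10)/(-5 + 10)) = -29 + (-14 - 3*(-7 + 20)/5) = -29 + (-14 - 3*13/5) = -29 + (-14 - 1*39/5) = -29 + (-14 - 39/5) = -29 - 109/5 = -254/5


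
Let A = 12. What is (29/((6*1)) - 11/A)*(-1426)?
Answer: -33511/6 ≈ -5585.2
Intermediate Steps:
(29/((6*1)) - 11/A)*(-1426) = (29/((6*1)) - 11/12)*(-1426) = (29/6 - 11*1/12)*(-1426) = (29*(⅙) - 11/12)*(-1426) = (29/6 - 11/12)*(-1426) = (47/12)*(-1426) = -33511/6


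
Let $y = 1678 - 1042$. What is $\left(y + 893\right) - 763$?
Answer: $766$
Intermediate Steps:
$y = 636$ ($y = 1678 - 1042 = 636$)
$\left(y + 893\right) - 763 = \left(636 + 893\right) - 763 = 1529 - 763 = 766$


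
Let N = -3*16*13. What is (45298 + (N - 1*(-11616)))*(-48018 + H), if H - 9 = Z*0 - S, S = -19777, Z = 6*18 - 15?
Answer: -1589179280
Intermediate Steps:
Z = 93 (Z = 108 - 15 = 93)
N = -624 (N = -48*13 = -624)
H = 19786 (H = 9 + (93*0 - 1*(-19777)) = 9 + (0 + 19777) = 9 + 19777 = 19786)
(45298 + (N - 1*(-11616)))*(-48018 + H) = (45298 + (-624 - 1*(-11616)))*(-48018 + 19786) = (45298 + (-624 + 11616))*(-28232) = (45298 + 10992)*(-28232) = 56290*(-28232) = -1589179280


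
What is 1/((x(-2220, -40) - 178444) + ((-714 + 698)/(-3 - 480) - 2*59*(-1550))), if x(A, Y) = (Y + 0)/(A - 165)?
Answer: 76797/342211264 ≈ 0.00022441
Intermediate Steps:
x(A, Y) = Y/(-165 + A)
1/((x(-2220, -40) - 178444) + ((-714 + 698)/(-3 - 480) - 2*59*(-1550))) = 1/((-40/(-165 - 2220) - 178444) + ((-714 + 698)/(-3 - 480) - 2*59*(-1550))) = 1/((-40/(-2385) - 178444) + (-16/(-483) - 118*(-1550))) = 1/((-40*(-1/2385) - 178444) + (-16*(-1/483) + 182900)) = 1/((8/477 - 178444) + (16/483 + 182900)) = 1/(-85117780/477 + 88340716/483) = 1/(342211264/76797) = 76797/342211264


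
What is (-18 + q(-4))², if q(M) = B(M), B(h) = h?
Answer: 484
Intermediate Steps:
q(M) = M
(-18 + q(-4))² = (-18 - 4)² = (-22)² = 484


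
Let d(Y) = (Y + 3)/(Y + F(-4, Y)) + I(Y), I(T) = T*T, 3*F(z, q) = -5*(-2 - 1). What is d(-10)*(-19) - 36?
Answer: -9813/5 ≈ -1962.6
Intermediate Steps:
F(z, q) = 5 (F(z, q) = (-5*(-2 - 1))/3 = (-5*(-3))/3 = (1/3)*15 = 5)
I(T) = T**2
d(Y) = Y**2 + (3 + Y)/(5 + Y) (d(Y) = (Y + 3)/(Y + 5) + Y**2 = (3 + Y)/(5 + Y) + Y**2 = Y**2 + (3 + Y)/(5 + Y))
d(-10)*(-19) - 36 = ((3 - 10 + (-10)**3 + 5*(-10)**2)/(5 - 10))*(-19) - 36 = ((3 - 10 - 1000 + 5*100)/(-5))*(-19) - 36 = -(3 - 10 - 1000 + 500)/5*(-19) - 36 = -1/5*(-507)*(-19) - 36 = (507/5)*(-19) - 36 = -9633/5 - 36 = -9813/5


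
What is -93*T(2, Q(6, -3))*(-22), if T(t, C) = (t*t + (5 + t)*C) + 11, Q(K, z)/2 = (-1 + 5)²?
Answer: 488994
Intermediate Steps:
Q(K, z) = 32 (Q(K, z) = 2*(-1 + 5)² = 2*4² = 2*16 = 32)
T(t, C) = 11 + t² + C*(5 + t) (T(t, C) = (t² + C*(5 + t)) + 11 = 11 + t² + C*(5 + t))
-93*T(2, Q(6, -3))*(-22) = -93*(11 + 2² + 5*32 + 32*2)*(-22) = -93*(11 + 4 + 160 + 64)*(-22) = -93*239*(-22) = -22227*(-22) = 488994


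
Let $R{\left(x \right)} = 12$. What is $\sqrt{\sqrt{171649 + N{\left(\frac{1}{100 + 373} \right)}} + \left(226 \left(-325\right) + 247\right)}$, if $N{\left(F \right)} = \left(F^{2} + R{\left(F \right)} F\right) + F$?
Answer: $\frac{\sqrt{-16377633987 + 473 \sqrt{38402865271}}}{473} \approx 269.79 i$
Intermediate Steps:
$N{\left(F \right)} = F^{2} + 13 F$ ($N{\left(F \right)} = \left(F^{2} + 12 F\right) + F = F^{2} + 13 F$)
$\sqrt{\sqrt{171649 + N{\left(\frac{1}{100 + 373} \right)}} + \left(226 \left(-325\right) + 247\right)} = \sqrt{\sqrt{171649 + \frac{13 + \frac{1}{100 + 373}}{100 + 373}} + \left(226 \left(-325\right) + 247\right)} = \sqrt{\sqrt{171649 + \frac{13 + \frac{1}{473}}{473}} + \left(-73450 + 247\right)} = \sqrt{\sqrt{171649 + \frac{13 + \frac{1}{473}}{473}} - 73203} = \sqrt{\sqrt{171649 + \frac{1}{473} \cdot \frac{6150}{473}} - 73203} = \sqrt{\sqrt{171649 + \frac{6150}{223729}} - 73203} = \sqrt{\sqrt{\frac{38402865271}{223729}} - 73203} = \sqrt{\frac{\sqrt{38402865271}}{473} - 73203} = \sqrt{-73203 + \frac{\sqrt{38402865271}}{473}}$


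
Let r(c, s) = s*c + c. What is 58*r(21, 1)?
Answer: 2436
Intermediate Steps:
r(c, s) = c + c*s (r(c, s) = c*s + c = c + c*s)
58*r(21, 1) = 58*(21*(1 + 1)) = 58*(21*2) = 58*42 = 2436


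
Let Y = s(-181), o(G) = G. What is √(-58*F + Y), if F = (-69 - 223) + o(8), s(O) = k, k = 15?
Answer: √16487 ≈ 128.40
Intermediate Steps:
s(O) = 15
Y = 15
F = -284 (F = (-69 - 223) + 8 = -292 + 8 = -284)
√(-58*F + Y) = √(-58*(-284) + 15) = √(16472 + 15) = √16487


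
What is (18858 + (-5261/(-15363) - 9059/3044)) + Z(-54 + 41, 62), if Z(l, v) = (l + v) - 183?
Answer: 875504176795/46764972 ≈ 18721.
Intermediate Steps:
Z(l, v) = -183 + l + v
(18858 + (-5261/(-15363) - 9059/3044)) + Z(-54 + 41, 62) = (18858 + (-5261/(-15363) - 9059/3044)) + (-183 + (-54 + 41) + 62) = (18858 + (-5261*(-1/15363) - 9059*1/3044)) + (-183 - 13 + 62) = (18858 + (5261/15363 - 9059/3044)) - 134 = (18858 - 123158933/46764972) - 134 = 881770683043/46764972 - 134 = 875504176795/46764972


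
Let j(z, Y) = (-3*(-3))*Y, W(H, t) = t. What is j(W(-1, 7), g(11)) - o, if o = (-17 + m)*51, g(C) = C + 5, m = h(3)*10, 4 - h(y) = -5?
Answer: -3579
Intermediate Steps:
h(y) = 9 (h(y) = 4 - 1*(-5) = 4 + 5 = 9)
m = 90 (m = 9*10 = 90)
g(C) = 5 + C
j(z, Y) = 9*Y
o = 3723 (o = (-17 + 90)*51 = 73*51 = 3723)
j(W(-1, 7), g(11)) - o = 9*(5 + 11) - 1*3723 = 9*16 - 3723 = 144 - 3723 = -3579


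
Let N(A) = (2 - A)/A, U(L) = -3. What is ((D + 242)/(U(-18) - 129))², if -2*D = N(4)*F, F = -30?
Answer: 219961/69696 ≈ 3.1560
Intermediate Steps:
N(A) = (2 - A)/A
D = -15/2 (D = -(2 - 1*4)/4*(-30)/2 = -(2 - 4)/4*(-30)/2 = -(¼)*(-2)*(-30)/2 = -(-1)*(-30)/4 = -½*15 = -15/2 ≈ -7.5000)
((D + 242)/(U(-18) - 129))² = ((-15/2 + 242)/(-3 - 129))² = ((469/2)/(-132))² = ((469/2)*(-1/132))² = (-469/264)² = 219961/69696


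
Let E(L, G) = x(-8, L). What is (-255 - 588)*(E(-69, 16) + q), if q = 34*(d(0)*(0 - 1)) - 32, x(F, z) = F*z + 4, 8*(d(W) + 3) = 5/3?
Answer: -2086987/4 ≈ -5.2175e+5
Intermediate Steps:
d(W) = -67/24 (d(W) = -3 + (5/3)/8 = -3 + (5*(1/3))/8 = -3 + (1/8)*(5/3) = -3 + 5/24 = -67/24)
x(F, z) = 4 + F*z
E(L, G) = 4 - 8*L
q = 755/12 (q = 34*(-67*(0 - 1)/24) - 32 = 34*(-67/24*(-1)) - 32 = 34*(67/24) - 32 = 1139/12 - 32 = 755/12 ≈ 62.917)
(-255 - 588)*(E(-69, 16) + q) = (-255 - 588)*((4 - 8*(-69)) + 755/12) = -843*((4 + 552) + 755/12) = -843*(556 + 755/12) = -843*7427/12 = -2086987/4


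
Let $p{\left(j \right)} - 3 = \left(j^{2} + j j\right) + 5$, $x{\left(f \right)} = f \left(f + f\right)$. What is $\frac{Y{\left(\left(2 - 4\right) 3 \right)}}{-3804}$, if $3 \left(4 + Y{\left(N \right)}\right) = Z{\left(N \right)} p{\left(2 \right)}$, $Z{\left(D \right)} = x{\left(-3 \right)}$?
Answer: $- \frac{23}{951} \approx -0.024185$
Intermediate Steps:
$x{\left(f \right)} = 2 f^{2}$ ($x{\left(f \right)} = f 2 f = 2 f^{2}$)
$p{\left(j \right)} = 8 + 2 j^{2}$ ($p{\left(j \right)} = 3 + \left(\left(j^{2} + j j\right) + 5\right) = 3 + \left(\left(j^{2} + j^{2}\right) + 5\right) = 3 + \left(2 j^{2} + 5\right) = 3 + \left(5 + 2 j^{2}\right) = 8 + 2 j^{2}$)
$Z{\left(D \right)} = 18$ ($Z{\left(D \right)} = 2 \left(-3\right)^{2} = 2 \cdot 9 = 18$)
$Y{\left(N \right)} = 92$ ($Y{\left(N \right)} = -4 + \frac{18 \left(8 + 2 \cdot 2^{2}\right)}{3} = -4 + \frac{18 \left(8 + 2 \cdot 4\right)}{3} = -4 + \frac{18 \left(8 + 8\right)}{3} = -4 + \frac{18 \cdot 16}{3} = -4 + \frac{1}{3} \cdot 288 = -4 + 96 = 92$)
$\frac{Y{\left(\left(2 - 4\right) 3 \right)}}{-3804} = \frac{92}{-3804} = 92 \left(- \frac{1}{3804}\right) = - \frac{23}{951}$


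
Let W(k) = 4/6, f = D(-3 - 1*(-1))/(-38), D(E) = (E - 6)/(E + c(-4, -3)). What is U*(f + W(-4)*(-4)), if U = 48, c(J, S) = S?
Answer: -12352/95 ≈ -130.02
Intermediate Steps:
D(E) = (-6 + E)/(-3 + E) (D(E) = (E - 6)/(E - 3) = (-6 + E)/(-3 + E))
f = -4/95 (f = ((-6 + (-3 - 1*(-1)))/(-3 + (-3 - 1*(-1))))/(-38) = ((-6 + (-3 + 1))/(-3 + (-3 + 1)))*(-1/38) = ((-6 - 2)/(-3 - 2))*(-1/38) = (-8/(-5))*(-1/38) = -1/5*(-8)*(-1/38) = (8/5)*(-1/38) = -4/95 ≈ -0.042105)
W(k) = 2/3 (W(k) = 4*(1/6) = 2/3)
U*(f + W(-4)*(-4)) = 48*(-4/95 + (2/3)*(-4)) = 48*(-4/95 - 8/3) = 48*(-772/285) = -12352/95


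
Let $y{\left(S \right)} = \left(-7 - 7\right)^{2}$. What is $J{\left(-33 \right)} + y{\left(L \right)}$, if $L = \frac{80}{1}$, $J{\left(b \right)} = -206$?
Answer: $-10$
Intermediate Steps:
$L = 80$ ($L = 80 \cdot 1 = 80$)
$y{\left(S \right)} = 196$ ($y{\left(S \right)} = \left(-14\right)^{2} = 196$)
$J{\left(-33 \right)} + y{\left(L \right)} = -206 + 196 = -10$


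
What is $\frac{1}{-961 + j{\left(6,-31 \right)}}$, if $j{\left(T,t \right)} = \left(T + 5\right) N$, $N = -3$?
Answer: $- \frac{1}{994} \approx -0.001006$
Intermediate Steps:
$j{\left(T,t \right)} = -15 - 3 T$ ($j{\left(T,t \right)} = \left(T + 5\right) \left(-3\right) = \left(5 + T\right) \left(-3\right) = -15 - 3 T$)
$\frac{1}{-961 + j{\left(6,-31 \right)}} = \frac{1}{-961 - 33} = \frac{1}{-994} = - \frac{1}{994}$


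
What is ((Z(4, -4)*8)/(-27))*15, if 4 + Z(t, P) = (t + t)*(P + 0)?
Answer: 160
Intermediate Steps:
Z(t, P) = -4 + 2*P*t (Z(t, P) = -4 + (t + t)*(P + 0) = -4 + (2*t)*P = -4 + 2*P*t)
((Z(4, -4)*8)/(-27))*15 = (((-4 + 2*(-4)*4)*8)/(-27))*15 = (((-4 - 32)*8)*(-1/27))*15 = (-36*8*(-1/27))*15 = -288*(-1/27)*15 = (32/3)*15 = 160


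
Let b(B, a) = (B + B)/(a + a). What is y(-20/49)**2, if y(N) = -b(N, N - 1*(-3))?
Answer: 400/16129 ≈ 0.024800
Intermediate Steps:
b(B, a) = B/a (b(B, a) = (2*B)/((2*a)) = (2*B)*(1/(2*a)) = B/a)
y(N) = -N/(3 + N) (y(N) = -N/(N - 1*(-3)) = -N/(N + 3) = -N/(3 + N))
y(-20/49)**2 = (-(-20/49)/(3 - 20/49))**2 = (-(-20*1/49)/(3 - 20*1/49))**2 = (-1*(-20/49)/(3 - 20/49))**2 = (-1*(-20/49)/127/49)**2 = (-1*(-20/49)*49/127)**2 = (20/127)**2 = 400/16129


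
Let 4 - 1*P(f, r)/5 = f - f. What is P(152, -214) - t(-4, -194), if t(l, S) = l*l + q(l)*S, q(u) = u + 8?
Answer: 780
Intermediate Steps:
q(u) = 8 + u
t(l, S) = l**2 + S*(8 + l) (t(l, S) = l*l + (8 + l)*S = l**2 + S*(8 + l))
P(f, r) = 20 (P(f, r) = 20 - 5*(f - f) = 20 - 5*0 = 20 + 0 = 20)
P(152, -214) - t(-4, -194) = 20 - ((-4)**2 - 194*(8 - 4)) = 20 - (16 - 194*4) = 20 - (16 - 776) = 20 - 1*(-760) = 20 + 760 = 780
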